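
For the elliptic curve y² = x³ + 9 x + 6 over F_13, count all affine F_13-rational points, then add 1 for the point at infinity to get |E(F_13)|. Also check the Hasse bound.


Affine points = {(1, 4), (1, 9), (6, 4), (6, 9), (7, 3), (7, 10), (9, 6), (9, 7), (10, 2), (10, 11), (12, 3), (12, 10)}; affine count = 12; |E(F_13)| = 13.

Discriminant check: Δ ∝ 4a³ + 27b² = 4·9³ + 27·6² = 4·729 + 27·36 ≡ 1 (mod 13). Nonzero ⇒ E is nonsingular.
For each x ∈ F_13, compute rhs = x³ + 9·x + 6 mod 13, then count y ∈ F_13 with y² ≡ rhs.
  x = 0: rhs = 6, matching y values: none (0 points).
  x = 1: rhs = 3, matching y values: 4, 9 (2 points).
  x = 2: rhs = 6, matching y values: none (0 points).
  x = 3: rhs = 8, matching y values: none (0 points).
  x = 4: rhs = 2, matching y values: none (0 points).
  x = 5: rhs = 7, matching y values: none (0 points).
  x = 6: rhs = 3, matching y values: 4, 9 (2 points).
  x = 7: rhs = 9, matching y values: 3, 10 (2 points).
  x = 8: rhs = 5, matching y values: none (0 points).
  x = 9: rhs = 10, matching y values: 6, 7 (2 points).
  x = 10: rhs = 4, matching y values: 2, 11 (2 points).
  x = 11: rhs = 6, matching y values: none (0 points).
  x = 12: rhs = 9, matching y values: 3, 10 (2 points).
Total affine count: 12.
Full point count |E(F_13)| = 12 + 1 = 13.
Hasse bound: |13 − (13+1)| = |-1| = 1 ≤ 2√13 ≈ 7.2111 ✓.


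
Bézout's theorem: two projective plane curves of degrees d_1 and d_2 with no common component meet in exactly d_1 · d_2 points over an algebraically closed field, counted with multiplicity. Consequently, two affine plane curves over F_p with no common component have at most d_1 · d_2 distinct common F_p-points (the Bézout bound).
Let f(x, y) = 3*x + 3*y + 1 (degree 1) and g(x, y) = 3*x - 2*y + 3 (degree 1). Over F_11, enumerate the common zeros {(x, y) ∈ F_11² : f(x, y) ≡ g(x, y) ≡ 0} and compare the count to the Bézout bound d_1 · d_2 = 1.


Common zeros: {(0, 7)}; count = 1; Bézout bound = 1.

deg(f) = 1, deg(g) = 1, so Bézout bound = 1.
Scan x ∈ F_11. For each x, list the y ∈ F_11 with f(x, y) ≡ 0 and those with g(x, y) ≡ 0 (mod 11); the common zeros in that column are the intersection.
  x = 0: f ≡ 0 at y ∈ {7}; g ≡ 0 at y ∈ {7}; common: {7}.
  x = 1: f ≡ 0 at y ∈ {6}; g ≡ 0 at y ∈ {3}; common: ∅.
  x = 2: f ≡ 0 at y ∈ {5}; g ≡ 0 at y ∈ {10}; common: ∅.
  x = 3: f ≡ 0 at y ∈ {4}; g ≡ 0 at y ∈ {6}; common: ∅.
  x = 4: f ≡ 0 at y ∈ {3}; g ≡ 0 at y ∈ {2}; common: ∅.
  x = 5: f ≡ 0 at y ∈ {2}; g ≡ 0 at y ∈ {9}; common: ∅.
  x = 6: f ≡ 0 at y ∈ {1}; g ≡ 0 at y ∈ {5}; common: ∅.
  x = 7: f ≡ 0 at y ∈ {0}; g ≡ 0 at y ∈ {1}; common: ∅.
  x = 8: f ≡ 0 at y ∈ {10}; g ≡ 0 at y ∈ {8}; common: ∅.
  x = 9: f ≡ 0 at y ∈ {9}; g ≡ 0 at y ∈ {4}; common: ∅.
  x = 10: f ≡ 0 at y ∈ {8}; g ≡ 0 at y ∈ {0}; common: ∅.
Collecting: common zeros = {(0, 7)}, so the count is 1.
Comparison with the Bézout bound: 1 ≤ 1 = deg(f)·deg(g), as expected for curves with no common component (the bound is attained).


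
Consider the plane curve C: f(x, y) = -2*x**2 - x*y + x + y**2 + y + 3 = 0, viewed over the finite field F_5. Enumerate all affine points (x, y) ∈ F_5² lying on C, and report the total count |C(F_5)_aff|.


Affine F_5-points: {(0, 1), (0, 3), (4, 0), (4, 3)}; count = 4.

For each of the 25 pairs (x, y) ∈ F_5², evaluate f(x, y) mod 5. Record the zeros.
  x = 0: [0↦3, 1↦0, 2↦4, 3↦0, 4↦3]  zeros at y ∈ {1, 3}
  x = 1: [0↦2, 1↦3, 2↦1, 3↦1, 4↦3]  zeros at y ∈ ∅
  x = 2: [0↦2, 1↦2, 2↦4, 3↦3, 4↦4]  zeros at y ∈ ∅
  x = 3: [0↦3, 1↦2, 2↦3, 3↦1, 4↦1]  zeros at y ∈ ∅
  x = 4: [0↦0, 1↦3, 2↦3, 3↦0, 4↦4]  zeros at y ∈ {0, 3}
Collecting zeros: affine points = {(0, 1), (0, 3), (4, 0), (4, 3)}.
Total count |C(F_5)_aff| = 4.


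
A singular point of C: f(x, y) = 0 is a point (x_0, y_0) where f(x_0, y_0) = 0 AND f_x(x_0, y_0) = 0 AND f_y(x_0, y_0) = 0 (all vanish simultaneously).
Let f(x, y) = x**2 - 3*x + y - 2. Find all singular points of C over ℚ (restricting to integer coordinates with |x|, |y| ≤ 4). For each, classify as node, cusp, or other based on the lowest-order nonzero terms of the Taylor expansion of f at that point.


No singular points in the scanned grid; C is smooth there.

Compute partial derivatives:
  f_x = 2*x - 3.
  f_y = 1.
f_y = 1 is a nonzero constant, so f_y never vanishes: no point (x, y) can satisfy f = f_x = f_y = 0. In particular no (x, y) ∈ {−4, ..., 4}² is singular; the curve is smooth.


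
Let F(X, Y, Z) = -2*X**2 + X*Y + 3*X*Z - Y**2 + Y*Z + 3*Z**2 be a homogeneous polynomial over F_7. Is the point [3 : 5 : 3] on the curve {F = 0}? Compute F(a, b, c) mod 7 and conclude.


F(3,5,3) ≡ 6 (mod 7); P is NOT on the curve.

Evaluate F(3, 5, 3) term-by-term (mod 7).
  -2*X**2 ↦ -2·9·1·1 = -18
  X*Y ↦ 1·3·5·1 = 15
  3*X*Z ↦ 3·3·1·3 = 27
  -Y**2 ↦ -1·1·25·1 = -25
  Y*Z ↦ 1·1·5·3 = 15
  3*Z**2 ↦ 3·1·1·9 = 27
Sum: F(3, 5, 3) = (-18) + (15) + (27) + (-25) + (15) + (27) = 41.
Reducing mod 7: 41 ≡ 6 (mod 7).
Since F(a, b, c) ≡ 6 ≠ 0 (mod 7), P does NOT lie on the curve.


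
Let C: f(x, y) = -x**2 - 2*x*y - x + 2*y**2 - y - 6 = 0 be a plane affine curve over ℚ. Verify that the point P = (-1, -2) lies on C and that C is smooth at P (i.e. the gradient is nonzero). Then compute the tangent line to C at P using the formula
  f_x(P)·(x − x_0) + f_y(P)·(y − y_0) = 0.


Tangent line at P: 5*x - 7*y - 9 = 0.

Step 1: f(-1, -2) = 0, so P lies on C.
Step 2: partial derivatives
  f_x(x, y) = -2*x - 2*y - 1, f_y(x, y) = -2*x + 4*y - 1.
  f_x(P) = 5, f_y(P) = -7 (gradient nonzero, so P is smooth).
Step 3: tangent line at P: 5·(x − -1) + -7·(y − -2) = 0.
Expanding: 5*x - 7*y - 9 = 0.


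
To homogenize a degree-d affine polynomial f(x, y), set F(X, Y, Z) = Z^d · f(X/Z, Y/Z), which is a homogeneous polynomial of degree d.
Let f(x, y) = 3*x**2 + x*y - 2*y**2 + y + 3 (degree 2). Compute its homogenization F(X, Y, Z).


F(X, Y, Z) = 3*X**2 + X*Y - 2*Y**2 + Y*Z + 3*Z**2

deg(f) = 2.
Substitute x = X/Z, y = Y/Z into f, then multiply by Z^2.
  monomial 3·x^2·y^0 ↦ 3·X^2·Y^0·Z^0.
  monomial 1·x^1·y^1 ↦ 1·X^1·Y^1·Z^0.
  monomial -2·x^0·y^2 ↦ -2·X^0·Y^2·Z^0.
  monomial 1·x^0·y^1 ↦ 1·X^0·Y^1·Z^1.
  monomial 3·x^0·y^0 ↦ 3·X^0·Y^0·Z^2.
Collecting: F(X, Y, Z) = 3*X**2 + X*Y - 2*Y**2 + Y*Z + 3*Z**2.


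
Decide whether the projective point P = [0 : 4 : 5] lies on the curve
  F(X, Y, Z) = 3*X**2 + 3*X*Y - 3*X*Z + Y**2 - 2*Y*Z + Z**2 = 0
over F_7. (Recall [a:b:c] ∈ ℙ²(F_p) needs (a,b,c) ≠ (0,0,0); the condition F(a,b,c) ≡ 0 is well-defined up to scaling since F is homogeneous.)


F(0,4,5) ≡ 1 (mod 7); P is NOT on the curve.

Evaluate F(0, 4, 5) term-by-term (mod 7).
  3*X**2 ↦ 3·0·1·1 = 0
  3*X*Y ↦ 3·0·4·1 = 0
  -3*X*Z ↦ -3·0·1·5 = 0
  Y**2 ↦ 1·1·16·1 = 16
  -2*Y*Z ↦ -2·1·4·5 = -40
  Z**2 ↦ 1·1·1·25 = 25
Sum: F(0, 4, 5) = (0) + (0) + (0) + (16) + (-40) + (25) = 1.
Reducing mod 7: 1 ≡ 1 (mod 7).
Since F(a, b, c) ≡ 1 ≠ 0 (mod 7), P does NOT lie on the curve.


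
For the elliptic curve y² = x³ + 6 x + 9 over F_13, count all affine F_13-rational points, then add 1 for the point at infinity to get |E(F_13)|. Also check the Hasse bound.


Affine points = {(0, 3), (0, 10), (1, 4), (1, 9), (2, 4), (2, 9), (6, 1), (6, 12), (7, 2), (7, 11), (8, 6), (8, 7), (9, 5), (9, 8), (10, 4), (10, 9)}; affine count = 16; |E(F_13)| = 17.

Discriminant check: Δ ∝ 4a³ + 27b² = 4·6³ + 27·9² = 4·216 + 27·81 ≡ 9 (mod 13). Nonzero ⇒ E is nonsingular.
For each x ∈ F_13, compute rhs = x³ + 6·x + 9 mod 13, then count y ∈ F_13 with y² ≡ rhs.
  x = 0: rhs = 9, matching y values: 3, 10 (2 points).
  x = 1: rhs = 3, matching y values: 4, 9 (2 points).
  x = 2: rhs = 3, matching y values: 4, 9 (2 points).
  x = 3: rhs = 2, matching y values: none (0 points).
  x = 4: rhs = 6, matching y values: none (0 points).
  x = 5: rhs = 8, matching y values: none (0 points).
  x = 6: rhs = 1, matching y values: 1, 12 (2 points).
  x = 7: rhs = 4, matching y values: 2, 11 (2 points).
  x = 8: rhs = 10, matching y values: 6, 7 (2 points).
  x = 9: rhs = 12, matching y values: 5, 8 (2 points).
  x = 10: rhs = 3, matching y values: 4, 9 (2 points).
  x = 11: rhs = 2, matching y values: none (0 points).
  x = 12: rhs = 2, matching y values: none (0 points).
Total affine count: 16.
Full point count |E(F_13)| = 16 + 1 = 17.
Hasse bound: |17 − (13+1)| = |3| = 3 ≤ 2√13 ≈ 7.2111 ✓.


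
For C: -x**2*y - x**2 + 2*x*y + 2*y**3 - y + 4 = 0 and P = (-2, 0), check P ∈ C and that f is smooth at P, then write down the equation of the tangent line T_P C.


Tangent line at P: 4*x - 9*y + 8 = 0.

Step 1: f(-2, 0) = 0, so P lies on C.
Step 2: partial derivatives
  f_x(x, y) = -2*x*y - 2*x + 2*y, f_y(x, y) = -x**2 + 2*x + 6*y**2 - 1.
  f_x(P) = 4, f_y(P) = -9 (gradient nonzero, so P is smooth).
Step 3: tangent line at P: 4·(x − -2) + -9·(y − 0) = 0.
Expanding: 4*x - 9*y + 8 = 0.


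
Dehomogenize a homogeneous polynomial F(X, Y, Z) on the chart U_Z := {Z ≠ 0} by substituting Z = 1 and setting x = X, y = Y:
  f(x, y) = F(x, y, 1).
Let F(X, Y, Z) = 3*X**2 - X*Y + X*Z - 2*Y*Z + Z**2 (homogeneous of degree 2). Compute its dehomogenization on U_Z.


f(x, y) = 3*x**2 - x*y + x - 2*y + 1

On U_Z we set Z = 1. Each monomial c·X^i·Y^j·Z^k in F becomes c·x^i·y^j·1^k = c·x^i·y^j.
Substituting Z = 1: F(X, Y, 1) = 3*x**2 - x*y + x - 2*y + 1.
Note: deg(f) ≤ deg(F) = 2; strict inequality happens when F is divisible by Z (lost terms).


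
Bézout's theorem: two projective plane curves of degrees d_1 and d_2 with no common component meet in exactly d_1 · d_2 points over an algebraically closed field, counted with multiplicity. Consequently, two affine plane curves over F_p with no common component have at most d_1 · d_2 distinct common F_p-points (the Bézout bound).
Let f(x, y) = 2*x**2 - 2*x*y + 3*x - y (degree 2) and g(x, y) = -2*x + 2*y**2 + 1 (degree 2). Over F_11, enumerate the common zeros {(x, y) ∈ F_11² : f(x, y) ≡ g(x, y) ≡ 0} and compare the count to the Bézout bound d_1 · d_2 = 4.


Common zeros: ∅; count = 0; Bézout bound = 4.

deg(f) = 2, deg(g) = 2, so Bézout bound = 4.
Scan x ∈ F_11. For each x, list the y ∈ F_11 with f(x, y) ≡ 0 and those with g(x, y) ≡ 0 (mod 11); the common zeros in that column are the intersection.
  x = 0: f ≡ 0 at y ∈ {0}; g ≡ 0 at y ∈ {4, 7}; common: ∅.
  x = 1: f ≡ 0 at y ∈ {9}; g ≡ 0 at y ∈ ∅; common: ∅.
  x = 2: f ≡ 0 at y ∈ {5}; g ≡ 0 at y ∈ ∅; common: ∅.
  x = 3: f ≡ 0 at y ∈ {7}; g ≡ 0 at y ∈ ∅; common: ∅.
  x = 4: f ≡ 0 at y ∈ {0}; g ≡ 0 at y ∈ {3, 8}; common: ∅.
  x = 5: f ≡ 0 at y ∈ ∅; g ≡ 0 at y ∈ ∅; common: ∅.
  x = 6: f ≡ 0 at y ∈ {1}; g ≡ 0 at y ∈ {0}; common: ∅.
  x = 7: f ≡ 0 at y ∈ {5}; g ≡ 0 at y ∈ {1, 10}; common: ∅.
  x = 8: f ≡ 0 at y ∈ {7}; g ≡ 0 at y ∈ ∅; common: ∅.
  x = 9: f ≡ 0 at y ∈ {3}; g ≡ 0 at y ∈ {5, 6}; common: ∅.
  x = 10: f ≡ 0 at y ∈ {1}; g ≡ 0 at y ∈ {2, 9}; common: ∅.
Collecting: common zeros = ∅, so the count is 0.
Comparison with the Bézout bound: 0 ≤ 4 = deg(f)·deg(g), as expected for curves with no common component (the affine F_11-count falls short of the bound because intersections may lie at infinity, over extension fields, or carry multiplicity).


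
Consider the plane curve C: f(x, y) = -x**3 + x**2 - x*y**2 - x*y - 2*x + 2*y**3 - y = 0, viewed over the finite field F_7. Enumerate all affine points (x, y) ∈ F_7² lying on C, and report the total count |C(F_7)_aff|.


Affine F_7-points: {(0, 0), (0, 2), (0, 5), (3, 2), (4, 0), (4, 1), (5, 1), (5, 2), (5, 3), (6, 1)}; count = 10.

For each of the 49 pairs (x, y) ∈ F_7², evaluate f(x, y) mod 7. Record the zeros.
  x = 0: [0↦0, 1↦1, 2↦0, 3↦2, 4↦5, 5↦0, 6↦6]  zeros at y ∈ {0, 2, 5}
  x = 1: [0↦5, 1↦4, 2↦6, 3↦2, 4↦4, 5↦3, 6↦4]  zeros at y ∈ ∅
  x = 2: [0↦6, 1↦3, 2↦1, 3↦5, 4↦6, 5↦2, 6↦5]  zeros at y ∈ ∅
  x = 3: [0↦4, 1↦6, 2↦0, 3↦5, 4↦5, 5↦5, 6↦3]  zeros at y ∈ {2}
  x = 4: [0↦0, 1↦0, 2↦4, 3↦3, 4↦2, 5↦6, 6↦6]  zeros at y ∈ {0, 1}
  x = 5: [0↦2, 1↦0, 2↦0, 3↦0, 4↦5, 5↦6, 6↦1]  zeros at y ∈ {1, 2, 3}
  x = 6: [0↦4, 1↦0, 2↦3, 3↦4, 4↦1, 5↦6, 6↦3]  zeros at y ∈ {1}
Collecting zeros: affine points = {(0, 0), (0, 2), (0, 5), (3, 2), (4, 0), (4, 1), (5, 1), (5, 2), (5, 3), (6, 1)}.
Total count |C(F_7)_aff| = 10.


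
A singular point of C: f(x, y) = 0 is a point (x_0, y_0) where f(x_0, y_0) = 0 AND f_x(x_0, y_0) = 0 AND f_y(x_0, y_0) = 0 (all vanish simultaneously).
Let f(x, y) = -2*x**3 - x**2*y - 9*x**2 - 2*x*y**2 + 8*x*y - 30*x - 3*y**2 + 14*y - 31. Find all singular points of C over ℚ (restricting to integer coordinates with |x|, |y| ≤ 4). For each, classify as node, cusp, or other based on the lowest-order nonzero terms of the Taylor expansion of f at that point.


Singular points: {(-2, 3)}; classification: cusp.

Compute partial derivatives:
  f_x = -6*x**2 - 2*x*y - 18*x - 2*y**2 + 8*y - 30.
  f_y = -x**2 - 4*x*y + 8*x - 6*y + 14.
Scan x_0 ∈ {−4, ..., 4}. For each x_0, f_y(x_0, y) is a polynomial in y; find its integer roots y ∈ {−4, ..., 4}, then test f_x and f at those candidates.
  x = -4: f_y(-4, y) = 10*y - 34; no integer root y with |y| ≤ 4.
  x = -3: f_y(-3, y) = 6*y - 19; no integer root y with |y| ≤ 4.
  x = -2: f_y(-2, y) = 2*y - 6; vanishes at y ∈ {3}. (-2, 3): f_x = 0, f = 0 — SINGULAR.
  x = -1: f_y(-1, y) = 5 - 2*y; no integer root y with |y| ≤ 4.
  x = 0: f_y(0, y) = 14 - 6*y; no integer root y with |y| ≤ 4.
  x = 1: f_y(1, y) = 21 - 10*y; no integer root y with |y| ≤ 4.
  x = 2: f_y(2, y) = 26 - 14*y; no integer root y with |y| ≤ 4.
  x = 3: f_y(3, y) = 29 - 18*y; no integer root y with |y| ≤ 4.
  x = 4: f_y(4, y) = 30 - 22*y; no integer root y with |y| ≤ 4.
Only singular point on the grid: (-2, 3).
Classify: substitute x = -2 + u, y = 3 + v and expand: f = -2*u**3 - u**2*v - 2*u*v**2 + v**2.
No constant or linear terms (consistent with a singular point). Quadratic part: v**2. Cubic part: -2*u**3 - u**2*v - 2*u*v**2.
The quadratic part v**2 is a perfect square, so there is a single (double) tangent line v = 0, i.e. y = 3. Restricting the cubic part to that line (v = 0) leaves -2*u**3 ≠ 0, so f is not divisible by v and the branch is v² ≈ 2*u**3 to lowest order — this is a cusp.
Classification: cusp.


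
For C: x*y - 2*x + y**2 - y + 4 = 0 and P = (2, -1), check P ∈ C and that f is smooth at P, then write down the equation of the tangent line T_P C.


Tangent line at P: -3*x - y + 5 = 0.

Step 1: f(2, -1) = 0, so P lies on C.
Step 2: partial derivatives
  f_x(x, y) = y - 2, f_y(x, y) = x + 2*y - 1.
  f_x(P) = -3, f_y(P) = -1 (gradient nonzero, so P is smooth).
Step 3: tangent line at P: -3·(x − 2) + -1·(y − -1) = 0.
Expanding: -3*x - y + 5 = 0.


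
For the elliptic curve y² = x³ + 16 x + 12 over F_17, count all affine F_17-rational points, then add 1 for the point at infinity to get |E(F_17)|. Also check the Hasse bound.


Affine points = {(2, 1), (2, 16), (3, 6), (3, 11), (4, 2), (4, 15), (5, 8), (5, 9), (6, 1), (6, 16), (7, 5), (7, 12), (9, 1), (9, 16), (10, 4), (10, 13)}; affine count = 16; |E(F_17)| = 17.

Discriminant check: Δ ∝ 4a³ + 27b² = 4·16³ + 27·12² = 4·4096 + 27·144 ≡ 8 (mod 17). Nonzero ⇒ E is nonsingular.
For each x ∈ F_17, compute rhs = x³ + 16·x + 12 mod 17, then count y ∈ F_17 with y² ≡ rhs.
  x = 0: rhs = 12, matching y values: none (0 points).
  x = 1: rhs = 12, matching y values: none (0 points).
  x = 2: rhs = 1, matching y values: 1, 16 (2 points).
  x = 3: rhs = 2, matching y values: 6, 11 (2 points).
  x = 4: rhs = 4, matching y values: 2, 15 (2 points).
  x = 5: rhs = 13, matching y values: 8, 9 (2 points).
  x = 6: rhs = 1, matching y values: 1, 16 (2 points).
  x = 7: rhs = 8, matching y values: 5, 12 (2 points).
  x = 8: rhs = 6, matching y values: none (0 points).
  x = 9: rhs = 1, matching y values: 1, 16 (2 points).
  x = 10: rhs = 16, matching y values: 4, 13 (2 points).
  x = 11: rhs = 6, matching y values: none (0 points).
  x = 12: rhs = 11, matching y values: none (0 points).
  x = 13: rhs = 3, matching y values: none (0 points).
  x = 14: rhs = 5, matching y values: none (0 points).
  x = 15: rhs = 6, matching y values: none (0 points).
  x = 16: rhs = 12, matching y values: none (0 points).
Total affine count: 16.
Full point count |E(F_17)| = 16 + 1 = 17.
Hasse bound: |17 − (17+1)| = |-1| = 1 ≤ 2√17 ≈ 8.2462 ✓.


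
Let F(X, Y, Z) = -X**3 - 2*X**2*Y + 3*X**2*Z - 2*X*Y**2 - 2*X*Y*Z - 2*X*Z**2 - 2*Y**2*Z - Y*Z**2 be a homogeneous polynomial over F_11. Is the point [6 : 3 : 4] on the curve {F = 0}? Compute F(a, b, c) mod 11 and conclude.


F(6,3,4) ≡ 8 (mod 11); P is NOT on the curve.

Evaluate F(6, 3, 4) term-by-term (mod 11).
  -X**3 ↦ -1·216·1·1 = -216
  -2*X**2*Y ↦ -2·36·3·1 = -216
  3*X**2*Z ↦ 3·36·1·4 = 432
  -2*X*Y**2 ↦ -2·6·9·1 = -108
  -2*X*Y*Z ↦ -2·6·3·4 = -144
  -2*X*Z**2 ↦ -2·6·1·16 = -192
  -2*Y**2*Z ↦ -2·1·9·4 = -72
  -Y*Z**2 ↦ -1·1·3·16 = -48
Sum: F(6, 3, 4) = (-216) + (-216) + (432) + (-108) + (-144) + (-192) + (-72) + (-48) = -564.
Reducing mod 11: -564 ≡ 8 (mod 11).
Since F(a, b, c) ≡ 8 ≠ 0 (mod 11), P does NOT lie on the curve.


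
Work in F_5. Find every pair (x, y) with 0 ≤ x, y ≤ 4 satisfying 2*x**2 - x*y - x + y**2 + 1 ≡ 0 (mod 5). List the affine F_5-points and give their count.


Affine F_5-points: {(0, 2), (0, 3), (2, 3), (2, 4), (3, 4), (4, 2)}; count = 6.

For each of the 25 pairs (x, y) ∈ F_5², evaluate f(x, y) mod 5. Record the zeros.
  x = 0: [0↦1, 1↦2, 2↦0, 3↦0, 4↦2]  zeros at y ∈ {2, 3}
  x = 1: [0↦2, 1↦2, 2↦4, 3↦3, 4↦4]  zeros at y ∈ ∅
  x = 2: [0↦2, 1↦1, 2↦2, 3↦0, 4↦0]  zeros at y ∈ {3, 4}
  x = 3: [0↦1, 1↦4, 2↦4, 3↦1, 4↦0]  zeros at y ∈ {4}
  x = 4: [0↦4, 1↦1, 2↦0, 3↦1, 4↦4]  zeros at y ∈ {2}
Collecting zeros: affine points = {(0, 2), (0, 3), (2, 3), (2, 4), (3, 4), (4, 2)}.
Total count |C(F_5)_aff| = 6.


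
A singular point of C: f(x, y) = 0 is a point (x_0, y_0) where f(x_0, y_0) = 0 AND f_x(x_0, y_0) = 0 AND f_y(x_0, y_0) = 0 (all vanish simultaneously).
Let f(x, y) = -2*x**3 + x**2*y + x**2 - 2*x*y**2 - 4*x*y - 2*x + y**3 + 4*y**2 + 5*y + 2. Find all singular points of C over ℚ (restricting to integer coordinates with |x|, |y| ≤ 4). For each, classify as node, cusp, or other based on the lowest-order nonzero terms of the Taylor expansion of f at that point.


Singular points: {(0, -1)}; classification: cusp.

Compute partial derivatives:
  f_x = -6*x**2 + 2*x*y + 2*x - 2*y**2 - 4*y - 2.
  f_y = x**2 - 4*x*y - 4*x + 3*y**2 + 8*y + 5.
Scan x_0 ∈ {−4, ..., 4}. For each x_0, f_y(x_0, y) is a polynomial in y; find its integer roots y ∈ {−4, ..., 4}, then test f_x and f at those candidates.
  x = -4: f_y(-4, y) = 3*y**2 + 24*y + 37; no integer root y with |y| ≤ 4.
  x = -3: f_y(-3, y) = 3*y**2 + 20*y + 26; no integer root y with |y| ≤ 4.
  x = -2: f_y(-2, y) = 3*y**2 + 16*y + 17; no integer root y with |y| ≤ 4.
  x = -1: f_y(-1, y) = 3*y**2 + 12*y + 10; no integer root y with |y| ≤ 4.
  x = 0: f_y(0, y) = 3*y**2 + 8*y + 5; vanishes at y ∈ {-1}. (0, -1): f_x = 0, f = 0 — SINGULAR.
  x = 1: f_y(1, y) = 3*y**2 + 4*y + 2; no integer root y with |y| ≤ 4.
  x = 2: f_y(2, y) = 3*y**2 + 1; no integer root y with |y| ≤ 4.
  x = 3: f_y(3, y) = 3*y**2 - 4*y + 2; no integer root y with |y| ≤ 4.
  x = 4: f_y(4, y) = 3*y**2 - 8*y + 5; vanishes at y ∈ {1}. (4, 1): f_x = -88 ≠ 0.
Only singular point on the grid: (0, -1).
Classify: substitute x = 0 + u, y = -1 + v and expand: f = -2*u**3 + u**2*v - 2*u*v**2 + v**3 + v**2.
No constant or linear terms (consistent with a singular point). Quadratic part: v**2. Cubic part: -2*u**3 + u**2*v - 2*u*v**2 + v**3.
The quadratic part v**2 is a perfect square, so there is a single (double) tangent line v = 0, i.e. y = -1. Restricting the cubic part to that line (v = 0) leaves -2*u**3 ≠ 0, so f is not divisible by v and the branch is v² ≈ 2*u**3 to lowest order — this is a cusp.
Classification: cusp.


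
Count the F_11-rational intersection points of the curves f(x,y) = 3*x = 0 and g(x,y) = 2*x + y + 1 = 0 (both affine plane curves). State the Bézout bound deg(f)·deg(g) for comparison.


Common zeros: {(0, 10)}; count = 1; Bézout bound = 1.

deg(f) = 1, deg(g) = 1, so Bézout bound = 1.
Scan x ∈ F_11. For each x, list the y ∈ F_11 with f(x, y) ≡ 0 and those with g(x, y) ≡ 0 (mod 11); the common zeros in that column are the intersection.
  x = 0: f ≡ 0 at y ∈ {0, 1, 2, 3, 4, 5, 6, 7, 8, 9, 10}; g ≡ 0 at y ∈ {10}; common: {10}.
  x = 1: f ≡ 0 at y ∈ ∅; g ≡ 0 at y ∈ {8}; common: ∅.
  x = 2: f ≡ 0 at y ∈ ∅; g ≡ 0 at y ∈ {6}; common: ∅.
  x = 3: f ≡ 0 at y ∈ ∅; g ≡ 0 at y ∈ {4}; common: ∅.
  x = 4: f ≡ 0 at y ∈ ∅; g ≡ 0 at y ∈ {2}; common: ∅.
  x = 5: f ≡ 0 at y ∈ ∅; g ≡ 0 at y ∈ {0}; common: ∅.
  x = 6: f ≡ 0 at y ∈ ∅; g ≡ 0 at y ∈ {9}; common: ∅.
  x = 7: f ≡ 0 at y ∈ ∅; g ≡ 0 at y ∈ {7}; common: ∅.
  x = 8: f ≡ 0 at y ∈ ∅; g ≡ 0 at y ∈ {5}; common: ∅.
  x = 9: f ≡ 0 at y ∈ ∅; g ≡ 0 at y ∈ {3}; common: ∅.
  x = 10: f ≡ 0 at y ∈ ∅; g ≡ 0 at y ∈ {1}; common: ∅.
Collecting: common zeros = {(0, 10)}, so the count is 1.
Comparison with the Bézout bound: 1 ≤ 1 = deg(f)·deg(g), as expected for curves with no common component (the bound is attained).


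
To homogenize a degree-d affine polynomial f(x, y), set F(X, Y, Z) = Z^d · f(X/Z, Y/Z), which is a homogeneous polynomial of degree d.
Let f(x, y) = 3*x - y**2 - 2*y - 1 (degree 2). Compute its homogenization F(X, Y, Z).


F(X, Y, Z) = 3*X*Z - Y**2 - 2*Y*Z - Z**2

deg(f) = 2.
Substitute x = X/Z, y = Y/Z into f, then multiply by Z^2.
  monomial 3·x^1·y^0 ↦ 3·X^1·Y^0·Z^1.
  monomial -1·x^0·y^2 ↦ -1·X^0·Y^2·Z^0.
  monomial -2·x^0·y^1 ↦ -2·X^0·Y^1·Z^1.
  monomial -1·x^0·y^0 ↦ -1·X^0·Y^0·Z^2.
Collecting: F(X, Y, Z) = 3*X*Z - Y**2 - 2*Y*Z - Z**2.


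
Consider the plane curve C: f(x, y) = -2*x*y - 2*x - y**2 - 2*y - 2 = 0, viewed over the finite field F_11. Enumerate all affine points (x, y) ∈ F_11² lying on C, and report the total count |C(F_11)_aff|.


Affine F_11-points: {(1, 9), (2, 2), (2, 3), (4, 4), (4, 8), (7, 1), (7, 5), (9, 6), (9, 7), (10, 0)}; count = 10.

For each of the 121 pairs (x, y) ∈ F_11², evaluate f(x, y) mod 11. Record the zeros.
  x = 0: [0↦9, 1↦6, 2↦1, 3↦5, 4↦7, 5↦7, 6↦5, 7↦1, 8↦6, 9↦9, 10↦10]  zeros at y ∈ ∅
  x = 1: [0↦7, 1↦2, 2↦6, 3↦8, 4↦8, 5↦6, 6↦2, 7↦7, 8↦10, 9↦0, 10↦10]  zeros at y ∈ {9}
  x = 2: [0↦5, 1↦9, 2↦0, 3↦0, 4↦9, 5↦5, 6↦10, 7↦2, 8↦3, 9↦2, 10↦10]  zeros at y ∈ {2, 3}
  x = 3: [0↦3, 1↦5, 2↦5, 3↦3, 4↦10, 5↦4, 6↦7, 7↦8, 8↦7, 9↦4, 10↦10]  zeros at y ∈ ∅
  x = 4: [0↦1, 1↦1, 2↦10, 3↦6, 4↦0, 5↦3, 6↦4, 7↦3, 8↦0, 9↦6, 10↦10]  zeros at y ∈ {4, 8}
  x = 5: [0↦10, 1↦8, 2↦4, 3↦9, 4↦1, 5↦2, 6↦1, 7↦9, 8↦4, 9↦8, 10↦10]  zeros at y ∈ ∅
  x = 6: [0↦8, 1↦4, 2↦9, 3↦1, 4↦2, 5↦1, 6↦9, 7↦4, 8↦8, 9↦10, 10↦10]  zeros at y ∈ ∅
  x = 7: [0↦6, 1↦0, 2↦3, 3↦4, 4↦3, 5↦0, 6↦6, 7↦10, 8↦1, 9↦1, 10↦10]  zeros at y ∈ {1, 5}
  x = 8: [0↦4, 1↦7, 2↦8, 3↦7, 4↦4, 5↦10, 6↦3, 7↦5, 8↦5, 9↦3, 10↦10]  zeros at y ∈ ∅
  x = 9: [0↦2, 1↦3, 2↦2, 3↦10, 4↦5, 5↦9, 6↦0, 7↦0, 8↦9, 9↦5, 10↦10]  zeros at y ∈ {6, 7}
  x = 10: [0↦0, 1↦10, 2↦7, 3↦2, 4↦6, 5↦8, 6↦8, 7↦6, 8↦2, 9↦7, 10↦10]  zeros at y ∈ {0}
Collecting zeros: affine points = {(1, 9), (2, 2), (2, 3), (4, 4), (4, 8), (7, 1), (7, 5), (9, 6), (9, 7), (10, 0)}.
Total count |C(F_11)_aff| = 10.


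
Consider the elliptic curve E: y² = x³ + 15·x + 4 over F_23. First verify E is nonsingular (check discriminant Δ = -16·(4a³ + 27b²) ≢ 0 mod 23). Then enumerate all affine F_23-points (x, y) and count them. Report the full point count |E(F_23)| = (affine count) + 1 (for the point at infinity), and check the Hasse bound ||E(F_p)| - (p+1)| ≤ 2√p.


Affine points = {(0, 2), (0, 21), (4, 6), (4, 17), (10, 2), (10, 21), (12, 7), (12, 16), (13, 2), (13, 21), (15, 4), (15, 19), (16, 4), (16, 19), (19, 8), (19, 15), (20, 1), (20, 22), (21, 9), (21, 14)}; affine count = 20; |E(F_23)| = 21.

Discriminant check: Δ ∝ 4a³ + 27b² = 4·15³ + 27·4² = 4·3375 + 27·16 ≡ 17 (mod 23). Nonzero ⇒ E is nonsingular.
For each x ∈ F_23, compute rhs = x³ + 15·x + 4 mod 23, then count y ∈ F_23 with y² ≡ rhs.
  x = 0: rhs = 4, matching y values: 2, 21 (2 points).
  x = 1: rhs = 20, matching y values: none (0 points).
  x = 2: rhs = 19, matching y values: none (0 points).
  x = 3: rhs = 7, matching y values: none (0 points).
  x = 4: rhs = 13, matching y values: 6, 17 (2 points).
  x = 5: rhs = 20, matching y values: none (0 points).
  x = 6: rhs = 11, matching y values: none (0 points).
  x = 7: rhs = 15, matching y values: none (0 points).
  x = 8: rhs = 15, matching y values: none (0 points).
  x = 9: rhs = 17, matching y values: none (0 points).
  x = 10: rhs = 4, matching y values: 2, 21 (2 points).
  x = 11: rhs = 5, matching y values: none (0 points).
  x = 12: rhs = 3, matching y values: 7, 16 (2 points).
  x = 13: rhs = 4, matching y values: 2, 21 (2 points).
  x = 14: rhs = 14, matching y values: none (0 points).
  x = 15: rhs = 16, matching y values: 4, 19 (2 points).
  x = 16: rhs = 16, matching y values: 4, 19 (2 points).
  x = 17: rhs = 20, matching y values: none (0 points).
  x = 18: rhs = 11, matching y values: none (0 points).
  x = 19: rhs = 18, matching y values: 8, 15 (2 points).
  x = 20: rhs = 1, matching y values: 1, 22 (2 points).
  x = 21: rhs = 12, matching y values: 9, 14 (2 points).
  x = 22: rhs = 11, matching y values: none (0 points).
Total affine count: 20.
Full point count |E(F_23)| = 20 + 1 = 21.
Hasse bound: |21 − (23+1)| = |-3| = 3 ≤ 2√23 ≈ 9.5917 ✓.


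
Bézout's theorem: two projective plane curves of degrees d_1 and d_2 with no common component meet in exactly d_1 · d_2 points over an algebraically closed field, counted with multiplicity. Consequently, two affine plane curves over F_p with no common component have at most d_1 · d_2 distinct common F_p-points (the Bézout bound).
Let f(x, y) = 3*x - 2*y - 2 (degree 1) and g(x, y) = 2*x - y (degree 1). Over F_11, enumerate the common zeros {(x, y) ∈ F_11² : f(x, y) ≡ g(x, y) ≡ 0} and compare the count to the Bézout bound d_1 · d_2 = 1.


Common zeros: {(9, 7)}; count = 1; Bézout bound = 1.

deg(f) = 1, deg(g) = 1, so Bézout bound = 1.
Scan x ∈ F_11. For each x, list the y ∈ F_11 with f(x, y) ≡ 0 and those with g(x, y) ≡ 0 (mod 11); the common zeros in that column are the intersection.
  x = 0: f ≡ 0 at y ∈ {10}; g ≡ 0 at y ∈ {0}; common: ∅.
  x = 1: f ≡ 0 at y ∈ {6}; g ≡ 0 at y ∈ {2}; common: ∅.
  x = 2: f ≡ 0 at y ∈ {2}; g ≡ 0 at y ∈ {4}; common: ∅.
  x = 3: f ≡ 0 at y ∈ {9}; g ≡ 0 at y ∈ {6}; common: ∅.
  x = 4: f ≡ 0 at y ∈ {5}; g ≡ 0 at y ∈ {8}; common: ∅.
  x = 5: f ≡ 0 at y ∈ {1}; g ≡ 0 at y ∈ {10}; common: ∅.
  x = 6: f ≡ 0 at y ∈ {8}; g ≡ 0 at y ∈ {1}; common: ∅.
  x = 7: f ≡ 0 at y ∈ {4}; g ≡ 0 at y ∈ {3}; common: ∅.
  x = 8: f ≡ 0 at y ∈ {0}; g ≡ 0 at y ∈ {5}; common: ∅.
  x = 9: f ≡ 0 at y ∈ {7}; g ≡ 0 at y ∈ {7}; common: {7}.
  x = 10: f ≡ 0 at y ∈ {3}; g ≡ 0 at y ∈ {9}; common: ∅.
Collecting: common zeros = {(9, 7)}, so the count is 1.
Comparison with the Bézout bound: 1 ≤ 1 = deg(f)·deg(g), as expected for curves with no common component (the bound is attained).


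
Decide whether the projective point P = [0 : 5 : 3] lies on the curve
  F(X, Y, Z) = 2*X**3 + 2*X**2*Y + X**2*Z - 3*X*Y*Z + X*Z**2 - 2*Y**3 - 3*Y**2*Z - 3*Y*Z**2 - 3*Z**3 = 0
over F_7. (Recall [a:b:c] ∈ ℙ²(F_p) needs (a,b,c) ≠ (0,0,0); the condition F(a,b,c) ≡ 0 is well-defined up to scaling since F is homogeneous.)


F(0,5,3) ≡ 2 (mod 7); P is NOT on the curve.

Evaluate F(0, 5, 3) term-by-term (mod 7).
  2*X**3 ↦ 2·0·1·1 = 0
  2*X**2*Y ↦ 2·0·5·1 = 0
  X**2*Z ↦ 1·0·1·3 = 0
  -3*X*Y*Z ↦ -3·0·5·3 = 0
  X*Z**2 ↦ 1·0·1·9 = 0
  -2*Y**3 ↦ -2·1·125·1 = -250
  -3*Y**2*Z ↦ -3·1·25·3 = -225
  -3*Y*Z**2 ↦ -3·1·5·9 = -135
  -3*Z**3 ↦ -3·1·1·27 = -81
Sum: F(0, 5, 3) = (0) + (0) + (0) + (0) + (0) + (-250) + (-225) + (-135) + (-81) = -691.
Reducing mod 7: -691 ≡ 2 (mod 7).
Since F(a, b, c) ≡ 2 ≠ 0 (mod 7), P does NOT lie on the curve.


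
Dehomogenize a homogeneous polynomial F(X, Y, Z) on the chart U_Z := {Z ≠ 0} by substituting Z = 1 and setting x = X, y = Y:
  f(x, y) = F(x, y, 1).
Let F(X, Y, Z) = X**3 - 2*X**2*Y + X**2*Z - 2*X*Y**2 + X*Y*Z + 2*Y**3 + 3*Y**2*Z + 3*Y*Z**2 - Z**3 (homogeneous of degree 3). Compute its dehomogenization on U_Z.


f(x, y) = x**3 - 2*x**2*y + x**2 - 2*x*y**2 + x*y + 2*y**3 + 3*y**2 + 3*y - 1

On U_Z we set Z = 1. Each monomial c·X^i·Y^j·Z^k in F becomes c·x^i·y^j·1^k = c·x^i·y^j.
Substituting Z = 1: F(X, Y, 1) = x**3 - 2*x**2*y + x**2 - 2*x*y**2 + x*y + 2*y**3 + 3*y**2 + 3*y - 1.
Note: deg(f) ≤ deg(F) = 3; strict inequality happens when F is divisible by Z (lost terms).


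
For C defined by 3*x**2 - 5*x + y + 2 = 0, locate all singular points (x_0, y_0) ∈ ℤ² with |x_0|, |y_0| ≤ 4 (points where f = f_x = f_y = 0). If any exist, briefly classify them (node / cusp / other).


No singular points in the scanned grid; C is smooth there.

Compute partial derivatives:
  f_x = 6*x - 5.
  f_y = 1.
f_y = 1 is a nonzero constant, so f_y never vanishes: no point (x, y) can satisfy f = f_x = f_y = 0. In particular no (x, y) ∈ {−4, ..., 4}² is singular; the curve is smooth.


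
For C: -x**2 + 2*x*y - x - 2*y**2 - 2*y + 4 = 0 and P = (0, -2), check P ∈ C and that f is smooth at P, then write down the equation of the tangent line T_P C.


Tangent line at P: -5*x + 6*y + 12 = 0.

Step 1: f(0, -2) = 0, so P lies on C.
Step 2: partial derivatives
  f_x(x, y) = -2*x + 2*y - 1, f_y(x, y) = 2*x - 4*y - 2.
  f_x(P) = -5, f_y(P) = 6 (gradient nonzero, so P is smooth).
Step 3: tangent line at P: -5·(x − 0) + 6·(y − -2) = 0.
Expanding: -5*x + 6*y + 12 = 0.


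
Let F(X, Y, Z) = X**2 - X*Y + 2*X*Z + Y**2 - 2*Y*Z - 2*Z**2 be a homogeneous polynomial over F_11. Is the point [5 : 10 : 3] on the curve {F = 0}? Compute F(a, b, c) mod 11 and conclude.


F(5,10,3) ≡ 5 (mod 11); P is NOT on the curve.

Evaluate F(5, 10, 3) term-by-term (mod 11).
  X**2 ↦ 1·25·1·1 = 25
  -X*Y ↦ -1·5·10·1 = -50
  2*X*Z ↦ 2·5·1·3 = 30
  Y**2 ↦ 1·1·100·1 = 100
  -2*Y*Z ↦ -2·1·10·3 = -60
  -2*Z**2 ↦ -2·1·1·9 = -18
Sum: F(5, 10, 3) = (25) + (-50) + (30) + (100) + (-60) + (-18) = 27.
Reducing mod 11: 27 ≡ 5 (mod 11).
Since F(a, b, c) ≡ 5 ≠ 0 (mod 11), P does NOT lie on the curve.


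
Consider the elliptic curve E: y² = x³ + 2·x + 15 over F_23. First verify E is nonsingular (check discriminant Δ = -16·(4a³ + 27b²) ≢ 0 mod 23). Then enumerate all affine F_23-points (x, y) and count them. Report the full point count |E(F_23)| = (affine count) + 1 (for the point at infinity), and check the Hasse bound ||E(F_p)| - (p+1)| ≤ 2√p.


Affine points = {(1, 8), (1, 15), (2, 2), (2, 21), (3, 5), (3, 18), (4, 8), (4, 15), (5, 9), (5, 14), (6, 6), (6, 17), (7, 2), (7, 21), (9, 7), (9, 16), (10, 0), (14, 2), (14, 21), (15, 4), (15, 19), (16, 7), (16, 16), (18, 8), (18, 15), (19, 9), (19, 14), (21, 7), (21, 16), (22, 9), (22, 14)}; affine count = 31; |E(F_23)| = 32.

Discriminant check: Δ ∝ 4a³ + 27b² = 4·2³ + 27·15² = 4·8 + 27·225 ≡ 12 (mod 23). Nonzero ⇒ E is nonsingular.
For each x ∈ F_23, compute rhs = x³ + 2·x + 15 mod 23, then count y ∈ F_23 with y² ≡ rhs.
  x = 0: rhs = 15, matching y values: none (0 points).
  x = 1: rhs = 18, matching y values: 8, 15 (2 points).
  x = 2: rhs = 4, matching y values: 2, 21 (2 points).
  x = 3: rhs = 2, matching y values: 5, 18 (2 points).
  x = 4: rhs = 18, matching y values: 8, 15 (2 points).
  x = 5: rhs = 12, matching y values: 9, 14 (2 points).
  x = 6: rhs = 13, matching y values: 6, 17 (2 points).
  x = 7: rhs = 4, matching y values: 2, 21 (2 points).
  x = 8: rhs = 14, matching y values: none (0 points).
  x = 9: rhs = 3, matching y values: 7, 16 (2 points).
  x = 10: rhs = 0, matching y values: 0 (1 points).
  x = 11: rhs = 11, matching y values: none (0 points).
  x = 12: rhs = 19, matching y values: none (0 points).
  x = 13: rhs = 7, matching y values: none (0 points).
  x = 14: rhs = 4, matching y values: 2, 21 (2 points).
  x = 15: rhs = 16, matching y values: 4, 19 (2 points).
  x = 16: rhs = 3, matching y values: 7, 16 (2 points).
  x = 17: rhs = 17, matching y values: none (0 points).
  x = 18: rhs = 18, matching y values: 8, 15 (2 points).
  x = 19: rhs = 12, matching y values: 9, 14 (2 points).
  x = 20: rhs = 5, matching y values: none (0 points).
  x = 21: rhs = 3, matching y values: 7, 16 (2 points).
  x = 22: rhs = 12, matching y values: 9, 14 (2 points).
Total affine count: 31.
Full point count |E(F_23)| = 31 + 1 = 32.
Hasse bound: |32 − (23+1)| = |8| = 8 ≤ 2√23 ≈ 9.5917 ✓.


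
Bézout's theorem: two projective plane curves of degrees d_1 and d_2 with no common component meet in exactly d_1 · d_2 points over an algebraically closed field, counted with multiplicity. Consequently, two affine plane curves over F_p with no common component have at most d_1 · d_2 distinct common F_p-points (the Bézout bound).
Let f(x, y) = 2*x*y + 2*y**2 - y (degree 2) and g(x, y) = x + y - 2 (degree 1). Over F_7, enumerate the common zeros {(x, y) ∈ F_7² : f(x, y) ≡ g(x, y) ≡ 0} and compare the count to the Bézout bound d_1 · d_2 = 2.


Common zeros: {(2, 0)}; count = 1; Bézout bound = 2.

deg(f) = 2, deg(g) = 1, so Bézout bound = 2.
Scan x ∈ F_7. For each x, list the y ∈ F_7 with f(x, y) ≡ 0 and those with g(x, y) ≡ 0 (mod 7); the common zeros in that column are the intersection.
  x = 0: f ≡ 0 at y ∈ {0, 4}; g ≡ 0 at y ∈ {2}; common: ∅.
  x = 1: f ≡ 0 at y ∈ {0, 3}; g ≡ 0 at y ∈ {1}; common: ∅.
  x = 2: f ≡ 0 at y ∈ {0, 2}; g ≡ 0 at y ∈ {0}; common: {0}.
  x = 3: f ≡ 0 at y ∈ {0, 1}; g ≡ 0 at y ∈ {6}; common: ∅.
  x = 4: f ≡ 0 at y ∈ {0}; g ≡ 0 at y ∈ {5}; common: ∅.
  x = 5: f ≡ 0 at y ∈ {0, 6}; g ≡ 0 at y ∈ {4}; common: ∅.
  x = 6: f ≡ 0 at y ∈ {0, 5}; g ≡ 0 at y ∈ {3}; common: ∅.
Collecting: common zeros = {(2, 0)}, so the count is 1.
Comparison with the Bézout bound: 1 ≤ 2 = deg(f)·deg(g), as expected for curves with no common component (the affine F_7-count falls short of the bound because intersections may lie at infinity, over extension fields, or carry multiplicity).


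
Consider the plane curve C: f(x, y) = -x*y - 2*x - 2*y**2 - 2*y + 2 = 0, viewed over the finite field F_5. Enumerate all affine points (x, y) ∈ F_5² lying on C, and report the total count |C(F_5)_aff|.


Affine F_5-points: {(0, 2), (1, 0), (1, 1), (2, 4)}; count = 4.

For each of the 25 pairs (x, y) ∈ F_5², evaluate f(x, y) mod 5. Record the zeros.
  x = 0: [0↦2, 1↦3, 2↦0, 3↦3, 4↦2]  zeros at y ∈ {2}
  x = 1: [0↦0, 1↦0, 2↦1, 3↦3, 4↦1]  zeros at y ∈ {0, 1}
  x = 2: [0↦3, 1↦2, 2↦2, 3↦3, 4↦0]  zeros at y ∈ {4}
  x = 3: [0↦1, 1↦4, 2↦3, 3↦3, 4↦4]  zeros at y ∈ ∅
  x = 4: [0↦4, 1↦1, 2↦4, 3↦3, 4↦3]  zeros at y ∈ ∅
Collecting zeros: affine points = {(0, 2), (1, 0), (1, 1), (2, 4)}.
Total count |C(F_5)_aff| = 4.


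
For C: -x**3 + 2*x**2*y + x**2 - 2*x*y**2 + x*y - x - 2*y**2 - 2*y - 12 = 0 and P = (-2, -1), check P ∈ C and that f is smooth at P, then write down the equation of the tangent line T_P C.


Tangent line at P: -12*x - 24 = 0.

Step 1: f(-2, -1) = 0, so P lies on C.
Step 2: partial derivatives
  f_x(x, y) = -3*x**2 + 4*x*y + 2*x - 2*y**2 + y - 1, f_y(x, y) = 2*x**2 - 4*x*y + x - 4*y - 2.
  f_x(P) = -12, f_y(P) = 0 (gradient nonzero, so P is smooth).
Step 3: tangent line at P: -12·(x − -2) + 0·(y − -1) = 0.
Expanding: -12*x - 24 = 0.


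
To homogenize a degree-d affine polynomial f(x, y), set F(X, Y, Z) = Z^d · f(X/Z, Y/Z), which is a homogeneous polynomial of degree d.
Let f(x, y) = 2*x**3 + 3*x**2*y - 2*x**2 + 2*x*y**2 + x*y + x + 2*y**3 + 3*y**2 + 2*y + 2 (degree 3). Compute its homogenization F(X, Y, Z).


F(X, Y, Z) = 2*X**3 + 3*X**2*Y - 2*X**2*Z + 2*X*Y**2 + X*Y*Z + X*Z**2 + 2*Y**3 + 3*Y**2*Z + 2*Y*Z**2 + 2*Z**3

deg(f) = 3.
Substitute x = X/Z, y = Y/Z into f, then multiply by Z^3.
  monomial 2·x^3·y^0 ↦ 2·X^3·Y^0·Z^0.
  monomial 3·x^2·y^1 ↦ 3·X^2·Y^1·Z^0.
  monomial -2·x^2·y^0 ↦ -2·X^2·Y^0·Z^1.
  monomial 2·x^1·y^2 ↦ 2·X^1·Y^2·Z^0.
  monomial 1·x^1·y^1 ↦ 1·X^1·Y^1·Z^1.
  monomial 1·x^1·y^0 ↦ 1·X^1·Y^0·Z^2.
  monomial 2·x^0·y^3 ↦ 2·X^0·Y^3·Z^0.
  monomial 3·x^0·y^2 ↦ 3·X^0·Y^2·Z^1.
  monomial 2·x^0·y^1 ↦ 2·X^0·Y^1·Z^2.
  monomial 2·x^0·y^0 ↦ 2·X^0·Y^0·Z^3.
Collecting: F(X, Y, Z) = 2*X**3 + 3*X**2*Y - 2*X**2*Z + 2*X*Y**2 + X*Y*Z + X*Z**2 + 2*Y**3 + 3*Y**2*Z + 2*Y*Z**2 + 2*Z**3.


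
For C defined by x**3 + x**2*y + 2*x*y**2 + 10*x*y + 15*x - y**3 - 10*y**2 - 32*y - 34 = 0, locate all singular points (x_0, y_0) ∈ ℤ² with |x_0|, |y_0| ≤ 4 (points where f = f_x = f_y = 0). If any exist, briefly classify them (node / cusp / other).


Singular points: {(1, -3)}; classification: cusp.

Compute partial derivatives:
  f_x = 3*x**2 + 2*x*y + 2*y**2 + 10*y + 15.
  f_y = x**2 + 4*x*y + 10*x - 3*y**2 - 20*y - 32.
Scan x_0 ∈ {−4, ..., 4}. For each x_0, f_y(x_0, y) is a polynomial in y; find its integer roots y ∈ {−4, ..., 4}, then test f_x and f at those candidates.
  x = -4: f_y(-4, y) = -3*y**2 - 36*y - 56; no integer root y with |y| ≤ 4.
  x = -3: f_y(-3, y) = -3*y**2 - 32*y - 53; no integer root y with |y| ≤ 4.
  x = -2: f_y(-2, y) = -3*y**2 - 28*y - 48; no integer root y with |y| ≤ 4.
  x = -1: f_y(-1, y) = -3*y**2 - 24*y - 41; no integer root y with |y| ≤ 4.
  x = 0: f_y(0, y) = -3*y**2 - 20*y - 32; vanishes at y ∈ {-4}. (0, -4): f_x = 7 ≠ 0.
  x = 1: f_y(1, y) = -3*y**2 - 16*y - 21; vanishes at y ∈ {-3}. (1, -3): f_x = 0, f = 0 — SINGULAR.
  x = 2: f_y(2, y) = -3*y**2 - 12*y - 8; no integer root y with |y| ≤ 4.
  x = 3: f_y(3, y) = -3*y**2 - 8*y + 7; no integer root y with |y| ≤ 4.
  x = 4: f_y(4, y) = -3*y**2 - 4*y + 24; no integer root y with |y| ≤ 4.
Only singular point on the grid: (1, -3).
Classify: substitute x = 1 + u, y = -3 + v and expand: f = u**3 + u**2*v + 2*u*v**2 - v**3 + v**2.
No constant or linear terms (consistent with a singular point). Quadratic part: v**2. Cubic part: u**3 + u**2*v + 2*u*v**2 - v**3.
The quadratic part v**2 is a perfect square, so there is a single (double) tangent line v = 0, i.e. y = -3. Restricting the cubic part to that line (v = 0) leaves u**3 ≠ 0, so f is not divisible by v and the branch is v² ≈ -u**3 to lowest order — this is a cusp.
Classification: cusp.


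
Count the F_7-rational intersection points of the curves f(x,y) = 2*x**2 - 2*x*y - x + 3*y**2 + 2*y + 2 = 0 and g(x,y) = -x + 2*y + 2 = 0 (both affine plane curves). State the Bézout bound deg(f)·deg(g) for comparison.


Common zeros: {(3, 4)}; count = 1; Bézout bound = 2.

deg(f) = 2, deg(g) = 1, so Bézout bound = 2.
Scan x ∈ F_7. For each x, list the y ∈ F_7 with f(x, y) ≡ 0 and those with g(x, y) ≡ 0 (mod 7); the common zeros in that column are the intersection.
  x = 0: f ≡ 0 at y ∈ {1, 3}; g ≡ 0 at y ∈ {6}; common: ∅.
  x = 1: f ≡ 0 at y ∈ ∅; g ≡ 0 at y ∈ {3}; common: ∅.
  x = 2: f ≡ 0 at y ∈ ∅; g ≡ 0 at y ∈ {0}; common: ∅.
  x = 3: f ≡ 0 at y ∈ {2, 4}; g ≡ 0 at y ∈ {4}; common: {4}.
  x = 4: f ≡ 0 at y ∈ ∅; g ≡ 0 at y ∈ {1}; common: ∅.
  x = 5: f ≡ 0 at y ∈ {1, 4}; g ≡ 0 at y ∈ {5}; common: ∅.
  x = 6: f ≡ 0 at y ∈ ∅; g ≡ 0 at y ∈ {2}; common: ∅.
Collecting: common zeros = {(3, 4)}, so the count is 1.
Comparison with the Bézout bound: 1 ≤ 2 = deg(f)·deg(g), as expected for curves with no common component (the affine F_7-count falls short of the bound because intersections may lie at infinity, over extension fields, or carry multiplicity).
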